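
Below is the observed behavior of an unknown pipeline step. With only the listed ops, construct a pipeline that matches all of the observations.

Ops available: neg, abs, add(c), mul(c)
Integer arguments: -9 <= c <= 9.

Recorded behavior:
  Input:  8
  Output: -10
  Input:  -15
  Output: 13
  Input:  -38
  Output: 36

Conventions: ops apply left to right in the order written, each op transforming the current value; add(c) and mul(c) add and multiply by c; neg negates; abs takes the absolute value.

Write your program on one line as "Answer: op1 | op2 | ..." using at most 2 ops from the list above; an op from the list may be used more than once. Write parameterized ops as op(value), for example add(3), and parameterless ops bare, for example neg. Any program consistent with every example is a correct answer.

neg | add(-2)

Check, running the answer program on each example:
  8 -> -8 -> -10
  -15 -> 15 -> 13
  -38 -> 38 -> 36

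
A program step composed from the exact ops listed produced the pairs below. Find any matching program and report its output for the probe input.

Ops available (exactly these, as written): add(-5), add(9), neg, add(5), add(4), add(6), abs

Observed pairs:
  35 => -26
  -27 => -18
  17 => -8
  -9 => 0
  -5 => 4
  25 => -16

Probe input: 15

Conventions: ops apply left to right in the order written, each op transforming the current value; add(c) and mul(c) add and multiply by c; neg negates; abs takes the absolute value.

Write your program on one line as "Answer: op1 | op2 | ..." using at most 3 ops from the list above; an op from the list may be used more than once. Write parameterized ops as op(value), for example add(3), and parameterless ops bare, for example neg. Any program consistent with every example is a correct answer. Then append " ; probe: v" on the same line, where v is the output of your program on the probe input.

abs | neg | add(9) ; probe: -6

Check, running the answer program on each example:
  35 -> 35 -> -35 -> -26
  -27 -> 27 -> -27 -> -18
  17 -> 17 -> -17 -> -8
  -9 -> 9 -> -9 -> 0
  -5 -> 5 -> -5 -> 4
  25 -> 25 -> -25 -> -16
  probe: 15 -> 15 -> -15 -> -6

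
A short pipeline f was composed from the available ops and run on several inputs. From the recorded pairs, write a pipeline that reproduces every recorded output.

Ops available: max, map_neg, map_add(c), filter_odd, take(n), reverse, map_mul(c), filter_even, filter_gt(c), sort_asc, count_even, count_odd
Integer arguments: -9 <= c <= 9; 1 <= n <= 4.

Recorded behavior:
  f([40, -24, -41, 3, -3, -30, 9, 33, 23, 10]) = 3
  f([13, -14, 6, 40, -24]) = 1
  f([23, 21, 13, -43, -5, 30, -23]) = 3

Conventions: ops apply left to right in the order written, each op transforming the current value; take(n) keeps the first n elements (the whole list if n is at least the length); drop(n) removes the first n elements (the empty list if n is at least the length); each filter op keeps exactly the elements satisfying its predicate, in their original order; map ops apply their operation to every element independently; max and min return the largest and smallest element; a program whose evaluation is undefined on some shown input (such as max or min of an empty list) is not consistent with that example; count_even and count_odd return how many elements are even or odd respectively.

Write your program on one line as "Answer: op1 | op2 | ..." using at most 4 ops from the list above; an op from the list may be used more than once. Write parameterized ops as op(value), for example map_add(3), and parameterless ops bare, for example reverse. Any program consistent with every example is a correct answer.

filter_gt(5) | sort_asc | reverse | count_odd

Check, running the answer program on each example:
  [40, -24, -41, 3, -3, -30, 9, 33, 23, 10] -> [40, 9, 33, 23, 10] -> [9, 10, 23, 33, 40] -> [40, 33, 23, 10, 9] -> 3
  [13, -14, 6, 40, -24] -> [13, 6, 40] -> [6, 13, 40] -> [40, 13, 6] -> 1
  [23, 21, 13, -43, -5, 30, -23] -> [23, 21, 13, 30] -> [13, 21, 23, 30] -> [30, 23, 21, 13] -> 3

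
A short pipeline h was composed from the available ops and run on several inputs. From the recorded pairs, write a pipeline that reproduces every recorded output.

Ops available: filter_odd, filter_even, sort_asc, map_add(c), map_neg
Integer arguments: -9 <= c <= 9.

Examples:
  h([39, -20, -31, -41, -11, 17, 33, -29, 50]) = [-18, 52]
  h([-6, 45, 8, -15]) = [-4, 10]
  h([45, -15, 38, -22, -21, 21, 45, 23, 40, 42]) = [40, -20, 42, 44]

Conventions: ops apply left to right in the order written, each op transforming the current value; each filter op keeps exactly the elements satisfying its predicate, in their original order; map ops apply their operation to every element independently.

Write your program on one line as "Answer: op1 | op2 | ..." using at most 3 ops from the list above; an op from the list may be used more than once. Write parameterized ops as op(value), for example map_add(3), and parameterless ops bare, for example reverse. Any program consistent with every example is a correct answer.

map_add(2) | filter_even

Check, running the answer program on each example:
  [39, -20, -31, -41, -11, 17, 33, -29, 50] -> [41, -18, -29, -39, -9, 19, 35, -27, 52] -> [-18, 52]
  [-6, 45, 8, -15] -> [-4, 47, 10, -13] -> [-4, 10]
  [45, -15, 38, -22, -21, 21, 45, 23, 40, 42] -> [47, -13, 40, -20, -19, 23, 47, 25, 42, 44] -> [40, -20, 42, 44]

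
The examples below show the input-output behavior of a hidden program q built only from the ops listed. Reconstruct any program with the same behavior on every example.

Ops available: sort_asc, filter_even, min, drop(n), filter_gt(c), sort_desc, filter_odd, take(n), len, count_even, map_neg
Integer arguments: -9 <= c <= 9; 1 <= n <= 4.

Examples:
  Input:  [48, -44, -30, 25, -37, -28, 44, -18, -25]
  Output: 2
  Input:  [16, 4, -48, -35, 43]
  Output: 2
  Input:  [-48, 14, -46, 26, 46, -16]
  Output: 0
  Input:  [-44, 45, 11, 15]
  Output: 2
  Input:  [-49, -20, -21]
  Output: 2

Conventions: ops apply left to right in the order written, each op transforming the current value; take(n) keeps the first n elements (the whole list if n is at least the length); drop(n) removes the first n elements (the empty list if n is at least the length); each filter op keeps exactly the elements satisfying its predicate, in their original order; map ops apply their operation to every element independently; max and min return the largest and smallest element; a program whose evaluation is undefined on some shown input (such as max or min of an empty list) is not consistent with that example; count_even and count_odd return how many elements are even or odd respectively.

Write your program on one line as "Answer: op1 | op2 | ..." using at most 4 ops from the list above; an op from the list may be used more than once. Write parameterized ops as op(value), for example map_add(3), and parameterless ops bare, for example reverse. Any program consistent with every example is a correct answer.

sort_asc | filter_odd | take(2) | len

Check, running the answer program on each example:
  [48, -44, -30, 25, -37, -28, 44, -18, -25] -> [-44, -37, -30, -28, -25, -18, 25, 44, 48] -> [-37, -25, 25] -> [-37, -25] -> 2
  [16, 4, -48, -35, 43] -> [-48, -35, 4, 16, 43] -> [-35, 43] -> [-35, 43] -> 2
  [-48, 14, -46, 26, 46, -16] -> [-48, -46, -16, 14, 26, 46] -> [] -> [] -> 0
  [-44, 45, 11, 15] -> [-44, 11, 15, 45] -> [11, 15, 45] -> [11, 15] -> 2
  [-49, -20, -21] -> [-49, -21, -20] -> [-49, -21] -> [-49, -21] -> 2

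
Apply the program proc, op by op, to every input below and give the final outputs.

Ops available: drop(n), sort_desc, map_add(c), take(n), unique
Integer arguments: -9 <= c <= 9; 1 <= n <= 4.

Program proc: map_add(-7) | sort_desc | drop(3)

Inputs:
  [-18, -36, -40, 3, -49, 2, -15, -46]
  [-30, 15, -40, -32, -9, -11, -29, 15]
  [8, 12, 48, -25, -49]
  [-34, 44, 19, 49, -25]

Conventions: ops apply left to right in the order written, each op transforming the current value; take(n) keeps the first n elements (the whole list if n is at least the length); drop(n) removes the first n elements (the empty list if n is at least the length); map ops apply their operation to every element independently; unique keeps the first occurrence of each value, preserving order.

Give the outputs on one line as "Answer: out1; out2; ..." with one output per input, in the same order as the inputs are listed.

Execution, op by op:
  [-18, -36, -40, 3, -49, 2, -15, -46] -> [-25, -43, -47, -4, -56, -5, -22, -53] -> [-4, -5, -22, -25, -43, -47, -53, -56] -> [-25, -43, -47, -53, -56]
  [-30, 15, -40, -32, -9, -11, -29, 15] -> [-37, 8, -47, -39, -16, -18, -36, 8] -> [8, 8, -16, -18, -36, -37, -39, -47] -> [-18, -36, -37, -39, -47]
  [8, 12, 48, -25, -49] -> [1, 5, 41, -32, -56] -> [41, 5, 1, -32, -56] -> [-32, -56]
  [-34, 44, 19, 49, -25] -> [-41, 37, 12, 42, -32] -> [42, 37, 12, -32, -41] -> [-32, -41]

[-25, -43, -47, -53, -56]; [-18, -36, -37, -39, -47]; [-32, -56]; [-32, -41]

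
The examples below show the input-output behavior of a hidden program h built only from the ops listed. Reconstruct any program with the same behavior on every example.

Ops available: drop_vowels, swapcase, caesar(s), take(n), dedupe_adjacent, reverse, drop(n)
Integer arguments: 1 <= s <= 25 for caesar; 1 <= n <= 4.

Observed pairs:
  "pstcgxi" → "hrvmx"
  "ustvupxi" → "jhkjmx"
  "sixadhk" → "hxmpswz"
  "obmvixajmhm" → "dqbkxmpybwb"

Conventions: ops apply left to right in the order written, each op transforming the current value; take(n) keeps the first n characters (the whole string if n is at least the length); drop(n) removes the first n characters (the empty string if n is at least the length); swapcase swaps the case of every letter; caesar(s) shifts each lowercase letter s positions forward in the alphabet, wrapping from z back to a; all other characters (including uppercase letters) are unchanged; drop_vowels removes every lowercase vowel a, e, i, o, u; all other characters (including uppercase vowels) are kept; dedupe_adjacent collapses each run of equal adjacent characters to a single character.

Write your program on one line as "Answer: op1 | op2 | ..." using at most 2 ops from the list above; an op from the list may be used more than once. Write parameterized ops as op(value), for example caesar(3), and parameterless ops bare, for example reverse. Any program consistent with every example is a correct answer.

caesar(15) | drop_vowels

Check, running the answer program on each example:
  "pstcgxi" -> "ehirvmx" -> "hrvmx"
  "ustvupxi" -> "jhikjemx" -> "jhkjmx"
  "sixadhk" -> "hxmpswz" -> "hxmpswz"
  "obmvixajmhm" -> "dqbkxmpybwb" -> "dqbkxmpybwb"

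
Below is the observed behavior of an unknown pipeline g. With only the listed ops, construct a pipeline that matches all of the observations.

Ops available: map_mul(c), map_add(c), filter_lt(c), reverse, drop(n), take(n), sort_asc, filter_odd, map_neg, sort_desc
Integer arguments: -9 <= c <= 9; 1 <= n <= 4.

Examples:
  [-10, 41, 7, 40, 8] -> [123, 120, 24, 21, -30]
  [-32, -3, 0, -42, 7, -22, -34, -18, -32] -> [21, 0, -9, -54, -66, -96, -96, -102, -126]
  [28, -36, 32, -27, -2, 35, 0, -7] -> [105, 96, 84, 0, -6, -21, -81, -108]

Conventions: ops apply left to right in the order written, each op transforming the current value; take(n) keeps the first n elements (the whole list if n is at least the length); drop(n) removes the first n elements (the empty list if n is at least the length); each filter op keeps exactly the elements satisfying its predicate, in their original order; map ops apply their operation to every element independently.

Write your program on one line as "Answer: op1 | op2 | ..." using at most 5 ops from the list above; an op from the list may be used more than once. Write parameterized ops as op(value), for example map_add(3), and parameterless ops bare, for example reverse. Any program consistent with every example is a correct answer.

map_neg | sort_desc | map_mul(3) | sort_asc | map_neg

Check, running the answer program on each example:
  [-10, 41, 7, 40, 8] -> [10, -41, -7, -40, -8] -> [10, -7, -8, -40, -41] -> [30, -21, -24, -120, -123] -> [-123, -120, -24, -21, 30] -> [123, 120, 24, 21, -30]
  [-32, -3, 0, -42, 7, -22, -34, -18, -32] -> [32, 3, 0, 42, -7, 22, 34, 18, 32] -> [42, 34, 32, 32, 22, 18, 3, 0, -7] -> [126, 102, 96, 96, 66, 54, 9, 0, -21] -> [-21, 0, 9, 54, 66, 96, 96, 102, 126] -> [21, 0, -9, -54, -66, -96, -96, -102, -126]
  [28, -36, 32, -27, -2, 35, 0, -7] -> [-28, 36, -32, 27, 2, -35, 0, 7] -> [36, 27, 7, 2, 0, -28, -32, -35] -> [108, 81, 21, 6, 0, -84, -96, -105] -> [-105, -96, -84, 0, 6, 21, 81, 108] -> [105, 96, 84, 0, -6, -21, -81, -108]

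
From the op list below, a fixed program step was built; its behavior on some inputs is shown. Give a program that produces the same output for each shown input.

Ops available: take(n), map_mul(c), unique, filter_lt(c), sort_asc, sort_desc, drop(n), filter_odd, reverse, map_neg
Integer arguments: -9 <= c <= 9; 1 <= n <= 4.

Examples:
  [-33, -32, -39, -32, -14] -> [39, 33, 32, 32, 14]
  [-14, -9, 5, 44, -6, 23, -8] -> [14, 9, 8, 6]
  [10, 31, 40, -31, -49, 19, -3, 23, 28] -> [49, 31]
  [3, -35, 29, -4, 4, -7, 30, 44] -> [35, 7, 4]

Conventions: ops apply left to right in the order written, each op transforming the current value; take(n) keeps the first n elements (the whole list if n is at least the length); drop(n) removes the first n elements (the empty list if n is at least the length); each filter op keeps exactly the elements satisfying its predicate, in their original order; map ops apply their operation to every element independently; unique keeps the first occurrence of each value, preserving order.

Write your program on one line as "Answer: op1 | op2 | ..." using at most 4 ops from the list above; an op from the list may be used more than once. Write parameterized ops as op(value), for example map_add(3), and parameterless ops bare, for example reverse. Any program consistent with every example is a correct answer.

filter_lt(-3) | sort_asc | map_mul(-1)

Check, running the answer program on each example:
  [-33, -32, -39, -32, -14] -> [-33, -32, -39, -32, -14] -> [-39, -33, -32, -32, -14] -> [39, 33, 32, 32, 14]
  [-14, -9, 5, 44, -6, 23, -8] -> [-14, -9, -6, -8] -> [-14, -9, -8, -6] -> [14, 9, 8, 6]
  [10, 31, 40, -31, -49, 19, -3, 23, 28] -> [-31, -49] -> [-49, -31] -> [49, 31]
  [3, -35, 29, -4, 4, -7, 30, 44] -> [-35, -4, -7] -> [-35, -7, -4] -> [35, 7, 4]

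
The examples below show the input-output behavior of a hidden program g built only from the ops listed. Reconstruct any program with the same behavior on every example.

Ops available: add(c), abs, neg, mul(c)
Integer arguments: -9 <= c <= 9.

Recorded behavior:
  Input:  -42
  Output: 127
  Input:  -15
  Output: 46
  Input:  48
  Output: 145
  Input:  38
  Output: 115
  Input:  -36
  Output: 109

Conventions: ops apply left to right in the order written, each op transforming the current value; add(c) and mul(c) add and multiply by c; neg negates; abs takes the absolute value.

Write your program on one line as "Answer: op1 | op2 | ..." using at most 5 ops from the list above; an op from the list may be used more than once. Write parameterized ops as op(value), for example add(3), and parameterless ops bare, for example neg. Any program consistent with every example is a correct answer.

neg | mul(-3) | abs | add(1)

Check, running the answer program on each example:
  -42 -> 42 -> -126 -> 126 -> 127
  -15 -> 15 -> -45 -> 45 -> 46
  48 -> -48 -> 144 -> 144 -> 145
  38 -> -38 -> 114 -> 114 -> 115
  -36 -> 36 -> -108 -> 108 -> 109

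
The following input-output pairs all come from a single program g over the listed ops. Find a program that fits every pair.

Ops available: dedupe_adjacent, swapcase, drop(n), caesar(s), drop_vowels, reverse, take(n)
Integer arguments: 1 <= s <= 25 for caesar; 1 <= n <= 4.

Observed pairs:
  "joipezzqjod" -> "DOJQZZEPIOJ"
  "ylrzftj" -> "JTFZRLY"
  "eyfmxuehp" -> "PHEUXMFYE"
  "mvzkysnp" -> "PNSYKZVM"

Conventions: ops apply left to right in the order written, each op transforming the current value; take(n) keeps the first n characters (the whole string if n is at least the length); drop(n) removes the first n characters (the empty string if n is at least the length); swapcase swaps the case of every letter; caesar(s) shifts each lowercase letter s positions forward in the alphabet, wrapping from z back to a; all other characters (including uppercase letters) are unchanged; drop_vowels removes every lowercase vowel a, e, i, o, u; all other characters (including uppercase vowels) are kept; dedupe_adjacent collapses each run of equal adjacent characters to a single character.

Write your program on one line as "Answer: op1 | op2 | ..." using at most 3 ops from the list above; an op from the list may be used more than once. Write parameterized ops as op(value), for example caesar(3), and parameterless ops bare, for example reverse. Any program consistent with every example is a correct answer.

swapcase | reverse

Check, running the answer program on each example:
  "joipezzqjod" -> "JOIPEZZQJOD" -> "DOJQZZEPIOJ"
  "ylrzftj" -> "YLRZFTJ" -> "JTFZRLY"
  "eyfmxuehp" -> "EYFMXUEHP" -> "PHEUXMFYE"
  "mvzkysnp" -> "MVZKYSNP" -> "PNSYKZVM"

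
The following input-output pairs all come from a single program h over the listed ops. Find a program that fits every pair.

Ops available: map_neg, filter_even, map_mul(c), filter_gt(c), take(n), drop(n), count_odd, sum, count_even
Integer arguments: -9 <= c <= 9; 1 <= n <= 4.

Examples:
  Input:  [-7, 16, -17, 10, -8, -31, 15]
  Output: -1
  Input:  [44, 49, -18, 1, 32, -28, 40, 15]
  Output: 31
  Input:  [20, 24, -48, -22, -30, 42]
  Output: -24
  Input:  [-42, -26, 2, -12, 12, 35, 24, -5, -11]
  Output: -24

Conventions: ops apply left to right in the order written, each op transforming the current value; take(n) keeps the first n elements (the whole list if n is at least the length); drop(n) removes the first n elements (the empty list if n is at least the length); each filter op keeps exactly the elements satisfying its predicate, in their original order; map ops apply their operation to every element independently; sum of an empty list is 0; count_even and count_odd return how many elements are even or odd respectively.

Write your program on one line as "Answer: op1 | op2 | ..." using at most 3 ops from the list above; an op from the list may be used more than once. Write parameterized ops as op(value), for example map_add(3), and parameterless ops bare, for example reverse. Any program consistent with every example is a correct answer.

drop(1) | take(2) | sum

Check, running the answer program on each example:
  [-7, 16, -17, 10, -8, -31, 15] -> [16, -17, 10, -8, -31, 15] -> [16, -17] -> -1
  [44, 49, -18, 1, 32, -28, 40, 15] -> [49, -18, 1, 32, -28, 40, 15] -> [49, -18] -> 31
  [20, 24, -48, -22, -30, 42] -> [24, -48, -22, -30, 42] -> [24, -48] -> -24
  [-42, -26, 2, -12, 12, 35, 24, -5, -11] -> [-26, 2, -12, 12, 35, 24, -5, -11] -> [-26, 2] -> -24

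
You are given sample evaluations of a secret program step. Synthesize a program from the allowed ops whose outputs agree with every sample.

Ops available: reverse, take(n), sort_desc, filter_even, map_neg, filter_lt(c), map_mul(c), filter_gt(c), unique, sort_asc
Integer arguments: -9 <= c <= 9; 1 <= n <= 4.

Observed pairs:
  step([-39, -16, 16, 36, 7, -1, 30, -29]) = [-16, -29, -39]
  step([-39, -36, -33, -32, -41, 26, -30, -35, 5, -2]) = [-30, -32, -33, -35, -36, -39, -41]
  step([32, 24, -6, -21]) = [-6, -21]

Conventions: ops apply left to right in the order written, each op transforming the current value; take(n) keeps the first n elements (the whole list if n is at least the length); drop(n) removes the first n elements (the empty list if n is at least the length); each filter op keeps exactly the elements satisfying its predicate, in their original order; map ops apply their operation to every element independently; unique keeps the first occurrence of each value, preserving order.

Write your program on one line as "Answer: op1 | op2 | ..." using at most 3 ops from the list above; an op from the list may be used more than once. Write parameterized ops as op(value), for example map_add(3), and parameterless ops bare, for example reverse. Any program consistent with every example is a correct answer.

filter_lt(-3) | sort_desc

Check, running the answer program on each example:
  [-39, -16, 16, 36, 7, -1, 30, -29] -> [-39, -16, -29] -> [-16, -29, -39]
  [-39, -36, -33, -32, -41, 26, -30, -35, 5, -2] -> [-39, -36, -33, -32, -41, -30, -35] -> [-30, -32, -33, -35, -36, -39, -41]
  [32, 24, -6, -21] -> [-6, -21] -> [-6, -21]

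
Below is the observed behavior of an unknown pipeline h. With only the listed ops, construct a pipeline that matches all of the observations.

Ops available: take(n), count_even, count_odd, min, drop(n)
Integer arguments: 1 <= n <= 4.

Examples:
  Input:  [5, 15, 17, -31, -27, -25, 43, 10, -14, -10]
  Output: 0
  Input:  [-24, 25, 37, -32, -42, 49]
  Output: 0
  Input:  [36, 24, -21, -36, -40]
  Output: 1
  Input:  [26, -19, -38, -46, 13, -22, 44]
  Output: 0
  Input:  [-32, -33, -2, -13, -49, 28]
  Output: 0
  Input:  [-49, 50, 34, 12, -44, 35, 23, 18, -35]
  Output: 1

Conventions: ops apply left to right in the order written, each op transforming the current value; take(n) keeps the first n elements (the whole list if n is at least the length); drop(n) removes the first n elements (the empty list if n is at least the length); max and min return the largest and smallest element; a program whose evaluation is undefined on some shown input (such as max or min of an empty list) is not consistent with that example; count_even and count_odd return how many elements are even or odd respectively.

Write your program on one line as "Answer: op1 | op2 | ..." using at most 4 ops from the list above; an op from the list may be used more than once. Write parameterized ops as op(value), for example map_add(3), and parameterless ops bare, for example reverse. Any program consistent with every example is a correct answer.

take(2) | drop(1) | count_even

Check, running the answer program on each example:
  [5, 15, 17, -31, -27, -25, 43, 10, -14, -10] -> [5, 15] -> [15] -> 0
  [-24, 25, 37, -32, -42, 49] -> [-24, 25] -> [25] -> 0
  [36, 24, -21, -36, -40] -> [36, 24] -> [24] -> 1
  [26, -19, -38, -46, 13, -22, 44] -> [26, -19] -> [-19] -> 0
  [-32, -33, -2, -13, -49, 28] -> [-32, -33] -> [-33] -> 0
  [-49, 50, 34, 12, -44, 35, 23, 18, -35] -> [-49, 50] -> [50] -> 1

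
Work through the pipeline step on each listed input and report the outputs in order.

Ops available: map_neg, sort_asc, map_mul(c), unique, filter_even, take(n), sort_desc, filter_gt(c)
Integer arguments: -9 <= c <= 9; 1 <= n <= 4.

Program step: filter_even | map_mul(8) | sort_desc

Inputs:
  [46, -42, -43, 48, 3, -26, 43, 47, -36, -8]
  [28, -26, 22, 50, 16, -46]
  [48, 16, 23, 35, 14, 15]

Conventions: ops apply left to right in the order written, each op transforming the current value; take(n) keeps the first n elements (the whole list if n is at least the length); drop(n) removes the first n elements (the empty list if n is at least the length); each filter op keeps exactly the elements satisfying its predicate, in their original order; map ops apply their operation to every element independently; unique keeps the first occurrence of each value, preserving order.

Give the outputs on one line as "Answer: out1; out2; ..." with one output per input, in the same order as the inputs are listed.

[384, 368, -64, -208, -288, -336]; [400, 224, 176, 128, -208, -368]; [384, 128, 112]

Execution, op by op:
  [46, -42, -43, 48, 3, -26, 43, 47, -36, -8] -> [46, -42, 48, -26, -36, -8] -> [368, -336, 384, -208, -288, -64] -> [384, 368, -64, -208, -288, -336]
  [28, -26, 22, 50, 16, -46] -> [28, -26, 22, 50, 16, -46] -> [224, -208, 176, 400, 128, -368] -> [400, 224, 176, 128, -208, -368]
  [48, 16, 23, 35, 14, 15] -> [48, 16, 14] -> [384, 128, 112] -> [384, 128, 112]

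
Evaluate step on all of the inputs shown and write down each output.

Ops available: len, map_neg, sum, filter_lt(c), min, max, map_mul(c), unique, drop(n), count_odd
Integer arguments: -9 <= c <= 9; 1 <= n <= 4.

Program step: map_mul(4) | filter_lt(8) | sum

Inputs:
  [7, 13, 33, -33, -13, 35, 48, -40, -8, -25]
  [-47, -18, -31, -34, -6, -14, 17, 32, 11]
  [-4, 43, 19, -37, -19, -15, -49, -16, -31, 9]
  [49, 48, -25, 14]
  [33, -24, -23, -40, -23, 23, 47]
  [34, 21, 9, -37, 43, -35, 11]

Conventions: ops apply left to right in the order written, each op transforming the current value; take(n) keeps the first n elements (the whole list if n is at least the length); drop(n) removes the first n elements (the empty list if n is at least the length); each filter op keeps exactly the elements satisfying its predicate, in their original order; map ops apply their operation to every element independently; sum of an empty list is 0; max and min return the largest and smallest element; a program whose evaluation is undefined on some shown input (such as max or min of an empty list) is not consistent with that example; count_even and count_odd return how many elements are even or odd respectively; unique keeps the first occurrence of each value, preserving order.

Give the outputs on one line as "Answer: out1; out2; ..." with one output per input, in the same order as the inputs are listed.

Execution, op by op:
  [7, 13, 33, -33, -13, 35, 48, -40, -8, -25] -> [28, 52, 132, -132, -52, 140, 192, -160, -32, -100] -> [-132, -52, -160, -32, -100] -> -476
  [-47, -18, -31, -34, -6, -14, 17, 32, 11] -> [-188, -72, -124, -136, -24, -56, 68, 128, 44] -> [-188, -72, -124, -136, -24, -56] -> -600
  [-4, 43, 19, -37, -19, -15, -49, -16, -31, 9] -> [-16, 172, 76, -148, -76, -60, -196, -64, -124, 36] -> [-16, -148, -76, -60, -196, -64, -124] -> -684
  [49, 48, -25, 14] -> [196, 192, -100, 56] -> [-100] -> -100
  [33, -24, -23, -40, -23, 23, 47] -> [132, -96, -92, -160, -92, 92, 188] -> [-96, -92, -160, -92] -> -440
  [34, 21, 9, -37, 43, -35, 11] -> [136, 84, 36, -148, 172, -140, 44] -> [-148, -140] -> -288

-476; -600; -684; -100; -440; -288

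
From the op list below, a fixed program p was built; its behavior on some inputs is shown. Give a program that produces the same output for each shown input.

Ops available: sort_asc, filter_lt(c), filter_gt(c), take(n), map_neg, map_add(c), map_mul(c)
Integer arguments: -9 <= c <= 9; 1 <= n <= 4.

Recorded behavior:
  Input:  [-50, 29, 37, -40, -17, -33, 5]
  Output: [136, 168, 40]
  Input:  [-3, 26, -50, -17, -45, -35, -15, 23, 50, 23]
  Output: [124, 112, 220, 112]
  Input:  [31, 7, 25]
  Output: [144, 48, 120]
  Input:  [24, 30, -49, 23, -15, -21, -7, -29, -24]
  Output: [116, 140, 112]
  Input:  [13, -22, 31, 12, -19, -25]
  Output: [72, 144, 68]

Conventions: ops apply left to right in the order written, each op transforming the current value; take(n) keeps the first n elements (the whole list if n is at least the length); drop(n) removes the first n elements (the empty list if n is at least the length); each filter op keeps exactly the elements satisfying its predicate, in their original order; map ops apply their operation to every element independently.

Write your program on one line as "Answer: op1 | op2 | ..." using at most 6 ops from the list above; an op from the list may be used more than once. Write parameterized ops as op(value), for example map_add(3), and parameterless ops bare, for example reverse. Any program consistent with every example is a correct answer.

map_add(-3) | map_add(5) | map_neg | map_add(-3) | map_mul(-4) | filter_gt(8)

Check, running the answer program on each example:
  [-50, 29, 37, -40, -17, -33, 5] -> [-53, 26, 34, -43, -20, -36, 2] -> [-48, 31, 39, -38, -15, -31, 7] -> [48, -31, -39, 38, 15, 31, -7] -> [45, -34, -42, 35, 12, 28, -10] -> [-180, 136, 168, -140, -48, -112, 40] -> [136, 168, 40]
  [-3, 26, -50, -17, -45, -35, -15, 23, 50, 23] -> [-6, 23, -53, -20, -48, -38, -18, 20, 47, 20] -> [-1, 28, -48, -15, -43, -33, -13, 25, 52, 25] -> [1, -28, 48, 15, 43, 33, 13, -25, -52, -25] -> [-2, -31, 45, 12, 40, 30, 10, -28, -55, -28] -> [8, 124, -180, -48, -160, -120, -40, 112, 220, 112] -> [124, 112, 220, 112]
  [31, 7, 25] -> [28, 4, 22] -> [33, 9, 27] -> [-33, -9, -27] -> [-36, -12, -30] -> [144, 48, 120] -> [144, 48, 120]
  [24, 30, -49, 23, -15, -21, -7, -29, -24] -> [21, 27, -52, 20, -18, -24, -10, -32, -27] -> [26, 32, -47, 25, -13, -19, -5, -27, -22] -> [-26, -32, 47, -25, 13, 19, 5, 27, 22] -> [-29, -35, 44, -28, 10, 16, 2, 24, 19] -> [116, 140, -176, 112, -40, -64, -8, -96, -76] -> [116, 140, 112]
  [13, -22, 31, 12, -19, -25] -> [10, -25, 28, 9, -22, -28] -> [15, -20, 33, 14, -17, -23] -> [-15, 20, -33, -14, 17, 23] -> [-18, 17, -36, -17, 14, 20] -> [72, -68, 144, 68, -56, -80] -> [72, 144, 68]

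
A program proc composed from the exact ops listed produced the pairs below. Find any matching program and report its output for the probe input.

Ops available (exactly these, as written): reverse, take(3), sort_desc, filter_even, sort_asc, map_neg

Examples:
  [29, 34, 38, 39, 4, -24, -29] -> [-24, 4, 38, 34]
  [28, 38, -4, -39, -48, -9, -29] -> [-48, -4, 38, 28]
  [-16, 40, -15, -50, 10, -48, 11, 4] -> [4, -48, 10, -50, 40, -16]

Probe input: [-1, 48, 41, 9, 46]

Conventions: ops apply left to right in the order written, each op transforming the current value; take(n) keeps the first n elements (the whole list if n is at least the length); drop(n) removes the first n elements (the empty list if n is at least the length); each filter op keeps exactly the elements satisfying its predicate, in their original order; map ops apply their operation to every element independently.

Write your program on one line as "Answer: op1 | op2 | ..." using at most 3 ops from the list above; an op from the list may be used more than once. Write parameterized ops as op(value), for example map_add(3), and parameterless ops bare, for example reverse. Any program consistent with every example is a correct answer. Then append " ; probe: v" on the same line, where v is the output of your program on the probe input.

filter_even | reverse ; probe: [46, 48]

Check, running the answer program on each example:
  [29, 34, 38, 39, 4, -24, -29] -> [34, 38, 4, -24] -> [-24, 4, 38, 34]
  [28, 38, -4, -39, -48, -9, -29] -> [28, 38, -4, -48] -> [-48, -4, 38, 28]
  [-16, 40, -15, -50, 10, -48, 11, 4] -> [-16, 40, -50, 10, -48, 4] -> [4, -48, 10, -50, 40, -16]
  probe: [-1, 48, 41, 9, 46] -> [48, 46] -> [46, 48]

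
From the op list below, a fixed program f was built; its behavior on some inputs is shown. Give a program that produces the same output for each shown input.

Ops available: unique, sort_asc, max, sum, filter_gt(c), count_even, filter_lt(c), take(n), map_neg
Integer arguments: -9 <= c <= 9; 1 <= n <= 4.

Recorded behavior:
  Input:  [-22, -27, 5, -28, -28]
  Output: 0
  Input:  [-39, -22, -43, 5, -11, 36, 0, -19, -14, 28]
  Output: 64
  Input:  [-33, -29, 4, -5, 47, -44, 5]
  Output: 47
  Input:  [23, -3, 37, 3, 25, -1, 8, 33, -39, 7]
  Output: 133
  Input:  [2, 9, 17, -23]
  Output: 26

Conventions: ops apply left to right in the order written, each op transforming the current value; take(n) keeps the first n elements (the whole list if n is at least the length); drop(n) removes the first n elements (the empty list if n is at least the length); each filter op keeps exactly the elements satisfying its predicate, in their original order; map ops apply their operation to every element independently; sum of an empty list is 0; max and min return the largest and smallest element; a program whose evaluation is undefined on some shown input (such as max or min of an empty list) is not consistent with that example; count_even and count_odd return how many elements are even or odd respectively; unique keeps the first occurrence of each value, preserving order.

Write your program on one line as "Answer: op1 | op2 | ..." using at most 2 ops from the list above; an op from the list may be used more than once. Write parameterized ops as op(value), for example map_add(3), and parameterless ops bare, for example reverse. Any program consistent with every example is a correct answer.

filter_gt(6) | sum

Check, running the answer program on each example:
  [-22, -27, 5, -28, -28] -> [] -> 0
  [-39, -22, -43, 5, -11, 36, 0, -19, -14, 28] -> [36, 28] -> 64
  [-33, -29, 4, -5, 47, -44, 5] -> [47] -> 47
  [23, -3, 37, 3, 25, -1, 8, 33, -39, 7] -> [23, 37, 25, 8, 33, 7] -> 133
  [2, 9, 17, -23] -> [9, 17] -> 26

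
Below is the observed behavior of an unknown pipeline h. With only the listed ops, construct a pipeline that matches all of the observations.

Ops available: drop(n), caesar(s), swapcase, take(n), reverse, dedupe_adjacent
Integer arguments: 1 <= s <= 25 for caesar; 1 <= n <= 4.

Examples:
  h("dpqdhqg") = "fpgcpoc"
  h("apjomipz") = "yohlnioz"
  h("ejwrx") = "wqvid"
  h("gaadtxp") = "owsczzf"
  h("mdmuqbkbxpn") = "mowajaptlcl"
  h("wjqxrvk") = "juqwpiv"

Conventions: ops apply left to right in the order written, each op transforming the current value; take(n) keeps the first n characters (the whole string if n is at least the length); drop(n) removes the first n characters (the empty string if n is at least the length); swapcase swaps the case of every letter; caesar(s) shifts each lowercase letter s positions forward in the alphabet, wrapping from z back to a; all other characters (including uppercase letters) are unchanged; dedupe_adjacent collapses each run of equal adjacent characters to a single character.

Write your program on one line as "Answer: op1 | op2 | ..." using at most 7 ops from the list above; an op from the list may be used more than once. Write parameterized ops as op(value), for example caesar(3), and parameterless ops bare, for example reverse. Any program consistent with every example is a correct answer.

caesar(16) | caesar(3) | swapcase | reverse | swapcase | caesar(6)

Check, running the answer program on each example:
  "dpqdhqg" -> "tfgtxgw" -> "wijwajz" -> "WIJWAJZ" -> "ZJAWJIW" -> "zjawjiw" -> "fpgcpoc"
  "apjomipz" -> "qfzecyfp" -> "tichfbis" -> "TICHFBIS" -> "SIBFHCIT" -> "sibfhcit" -> "yohlnioz"
  "ejwrx" -> "uzmhn" -> "xcpkq" -> "XCPKQ" -> "QKPCX" -> "qkpcx" -> "wqvid"
  "gaadtxp" -> "wqqtjnf" -> "zttwmqi" -> "ZTTWMQI" -> "IQMWTTZ" -> "iqmwttz" -> "owsczzf"
  "mdmuqbkbxpn" -> "ctckgrarnfd" -> "fwfnjuduqig" -> "FWFNJUDUQIG" -> "GIQUDUJNFWF" -> "giqudujnfwf" -> "mowajaptlcl"
  "wjqxrvk" -> "mzgnhla" -> "pcjqkod" -> "PCJQKOD" -> "DOKQJCP" -> "dokqjcp" -> "juqwpiv"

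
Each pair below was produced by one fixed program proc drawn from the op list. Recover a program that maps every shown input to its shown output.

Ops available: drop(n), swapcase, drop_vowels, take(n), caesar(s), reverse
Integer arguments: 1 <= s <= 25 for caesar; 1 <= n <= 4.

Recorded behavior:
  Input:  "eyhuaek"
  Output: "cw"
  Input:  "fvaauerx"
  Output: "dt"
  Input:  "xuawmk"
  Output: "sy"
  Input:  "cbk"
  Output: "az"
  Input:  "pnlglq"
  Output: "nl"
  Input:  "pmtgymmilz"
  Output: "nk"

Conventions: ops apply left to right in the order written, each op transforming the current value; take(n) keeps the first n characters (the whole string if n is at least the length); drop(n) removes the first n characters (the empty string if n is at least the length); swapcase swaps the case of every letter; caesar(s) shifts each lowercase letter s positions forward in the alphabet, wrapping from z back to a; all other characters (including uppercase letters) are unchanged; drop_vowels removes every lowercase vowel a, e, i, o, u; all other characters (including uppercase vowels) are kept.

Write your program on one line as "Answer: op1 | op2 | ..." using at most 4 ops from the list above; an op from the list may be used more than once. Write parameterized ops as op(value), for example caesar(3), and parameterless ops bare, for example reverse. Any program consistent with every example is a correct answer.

caesar(23) | drop_vowels | take(2) | caesar(1)

Check, running the answer program on each example:
  "eyhuaek" -> "bverxbh" -> "bvrxbh" -> "bv" -> "cw"
  "fvaauerx" -> "csxxrbou" -> "csxxrb" -> "cs" -> "dt"
  "xuawmk" -> "urxtjh" -> "rxtjh" -> "rx" -> "sy"
  "cbk" -> "zyh" -> "zyh" -> "zy" -> "az"
  "pnlglq" -> "mkidin" -> "mkdn" -> "mk" -> "nl"
  "pmtgymmilz" -> "mjqdvjjfiw" -> "mjqdvjjfw" -> "mj" -> "nk"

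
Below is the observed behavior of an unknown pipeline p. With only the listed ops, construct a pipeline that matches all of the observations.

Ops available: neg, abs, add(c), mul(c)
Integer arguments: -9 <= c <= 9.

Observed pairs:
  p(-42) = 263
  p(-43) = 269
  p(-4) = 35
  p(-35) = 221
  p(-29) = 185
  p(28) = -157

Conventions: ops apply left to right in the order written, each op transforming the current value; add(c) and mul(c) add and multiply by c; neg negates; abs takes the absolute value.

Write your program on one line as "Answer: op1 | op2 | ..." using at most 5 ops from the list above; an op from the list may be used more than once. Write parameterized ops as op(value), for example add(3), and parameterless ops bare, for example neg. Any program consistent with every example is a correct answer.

neg | mul(-6) | add(-7) | neg | add(4)

Check, running the answer program on each example:
  -42 -> 42 -> -252 -> -259 -> 259 -> 263
  -43 -> 43 -> -258 -> -265 -> 265 -> 269
  -4 -> 4 -> -24 -> -31 -> 31 -> 35
  -35 -> 35 -> -210 -> -217 -> 217 -> 221
  -29 -> 29 -> -174 -> -181 -> 181 -> 185
  28 -> -28 -> 168 -> 161 -> -161 -> -157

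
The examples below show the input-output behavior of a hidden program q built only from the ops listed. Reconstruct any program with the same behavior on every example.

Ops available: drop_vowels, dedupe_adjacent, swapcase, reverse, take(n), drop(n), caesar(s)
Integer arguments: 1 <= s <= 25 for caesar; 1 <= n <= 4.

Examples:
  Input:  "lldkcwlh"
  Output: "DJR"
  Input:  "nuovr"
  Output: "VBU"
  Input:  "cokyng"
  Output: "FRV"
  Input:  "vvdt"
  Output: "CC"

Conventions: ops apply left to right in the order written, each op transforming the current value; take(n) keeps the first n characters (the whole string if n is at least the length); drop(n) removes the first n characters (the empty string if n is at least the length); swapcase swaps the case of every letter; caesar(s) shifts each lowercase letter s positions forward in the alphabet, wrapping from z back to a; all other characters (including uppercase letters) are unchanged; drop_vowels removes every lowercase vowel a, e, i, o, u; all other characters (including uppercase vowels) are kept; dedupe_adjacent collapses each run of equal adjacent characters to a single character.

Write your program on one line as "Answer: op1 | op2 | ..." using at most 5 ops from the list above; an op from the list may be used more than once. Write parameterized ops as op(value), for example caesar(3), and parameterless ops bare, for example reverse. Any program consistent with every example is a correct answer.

reverse | caesar(7) | drop(2) | take(3) | swapcase

Check, running the answer program on each example:
  "lldkcwlh" -> "hlwckdll" -> "osdjrkss" -> "djrkss" -> "djr" -> "DJR"
  "nuovr" -> "rvoun" -> "ycvbu" -> "vbu" -> "vbu" -> "VBU"
  "cokyng" -> "gnykoc" -> "nufrvj" -> "frvj" -> "frv" -> "FRV"
  "vvdt" -> "tdvv" -> "akcc" -> "cc" -> "cc" -> "CC"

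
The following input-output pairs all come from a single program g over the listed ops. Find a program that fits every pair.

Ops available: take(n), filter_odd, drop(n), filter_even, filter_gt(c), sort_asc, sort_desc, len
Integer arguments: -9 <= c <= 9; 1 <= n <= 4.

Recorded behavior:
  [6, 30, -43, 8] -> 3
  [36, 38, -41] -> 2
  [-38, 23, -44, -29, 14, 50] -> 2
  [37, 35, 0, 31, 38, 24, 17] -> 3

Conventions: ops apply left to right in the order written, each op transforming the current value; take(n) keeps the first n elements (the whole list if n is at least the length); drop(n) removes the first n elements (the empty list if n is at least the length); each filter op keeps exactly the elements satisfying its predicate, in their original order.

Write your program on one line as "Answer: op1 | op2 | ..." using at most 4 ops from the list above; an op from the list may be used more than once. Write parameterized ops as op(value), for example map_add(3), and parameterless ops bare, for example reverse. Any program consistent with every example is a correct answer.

sort_desc | filter_even | filter_gt(-7) | len

Check, running the answer program on each example:
  [6, 30, -43, 8] -> [30, 8, 6, -43] -> [30, 8, 6] -> [30, 8, 6] -> 3
  [36, 38, -41] -> [38, 36, -41] -> [38, 36] -> [38, 36] -> 2
  [-38, 23, -44, -29, 14, 50] -> [50, 23, 14, -29, -38, -44] -> [50, 14, -38, -44] -> [50, 14] -> 2
  [37, 35, 0, 31, 38, 24, 17] -> [38, 37, 35, 31, 24, 17, 0] -> [38, 24, 0] -> [38, 24, 0] -> 3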